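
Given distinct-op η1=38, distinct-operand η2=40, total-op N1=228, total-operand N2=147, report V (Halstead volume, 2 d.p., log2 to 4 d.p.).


Formula: V = N * log2(η), where N = N1 + N2 and η = η1 + η2
η = 38 + 40 = 78
N = 228 + 147 = 375
log2(78) ≈ 6.2854
V = 375 * 6.2854 = 2357.03

2357.03


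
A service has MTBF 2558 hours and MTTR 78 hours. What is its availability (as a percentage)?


Availability = MTBF / (MTBF + MTTR)
Availability = 2558 / (2558 + 78)
Availability = 2558 / 2636
Availability = 97.041%

97.041%


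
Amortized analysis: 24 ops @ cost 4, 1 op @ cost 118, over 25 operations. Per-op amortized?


Formula: Amortized cost = Total cost / Operations
Total cost = (24 * 4) + (1 * 118)
Total cost = 96 + 118 = 214
Amortized = 214 / 25 = 8.56

8.56


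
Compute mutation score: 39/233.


Mutation score = killed / total * 100
Mutation score = 39 / 233 * 100
Mutation score = 16.74%

16.74%


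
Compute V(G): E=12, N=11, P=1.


Formula: V(G) = E - N + 2P
V(G) = 12 - 11 + 2*1
V(G) = 1 + 2
V(G) = 3

3


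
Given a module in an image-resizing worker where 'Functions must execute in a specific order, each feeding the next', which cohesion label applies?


Reasoning: Output of one is input to next
Type: Sequential cohesion

Sequential cohesion


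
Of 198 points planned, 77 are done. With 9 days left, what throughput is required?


Formula: Required rate = Remaining points / Days left
Remaining = 198 - 77 = 121 points
Required rate = 121 / 9 = 13.44 points/day

13.44 points/day


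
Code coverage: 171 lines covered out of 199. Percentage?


Coverage = covered / total * 100
Coverage = 171 / 199 * 100
Coverage = 85.93%

85.93%


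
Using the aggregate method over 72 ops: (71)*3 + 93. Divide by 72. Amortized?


Formula: Amortized cost = Total cost / Operations
Total cost = (71 * 3) + (1 * 93)
Total cost = 213 + 93 = 306
Amortized = 306 / 72 = 4.25

4.25


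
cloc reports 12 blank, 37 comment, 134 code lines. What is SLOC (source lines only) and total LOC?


Total LOC = blank + comment + code
Total LOC = 12 + 37 + 134 = 183
SLOC (source only) = code = 134

Total LOC: 183, SLOC: 134


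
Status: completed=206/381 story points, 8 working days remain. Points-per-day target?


Formula: Required rate = Remaining points / Days left
Remaining = 381 - 206 = 175 points
Required rate = 175 / 8 = 21.88 points/day

21.88 points/day


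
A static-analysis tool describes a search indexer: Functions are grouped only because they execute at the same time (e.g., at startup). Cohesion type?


Reasoning: Related by timing only
Type: Temporal cohesion

Temporal cohesion


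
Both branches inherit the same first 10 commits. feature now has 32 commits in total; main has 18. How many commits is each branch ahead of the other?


Common ancestor: commit #10
feature commits after divergence: 32 - 10 = 22
main commits after divergence: 18 - 10 = 8
feature is 22 commits ahead of main
main is 8 commits ahead of feature

feature ahead: 22, main ahead: 8


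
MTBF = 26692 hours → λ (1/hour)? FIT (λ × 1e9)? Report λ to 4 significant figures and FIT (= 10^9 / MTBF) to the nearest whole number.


Formula: λ = 1 / MTBF; FIT = λ × 1e9 = 1e9 / MTBF
λ = 1 / 26692 ≈ 3.746e-05 failures/hour
FIT = 1e9 / 26692 ≈ 37464 failures per 1e9 hours (nearest whole number)

λ = 3.746e-05 /h, FIT = 37464


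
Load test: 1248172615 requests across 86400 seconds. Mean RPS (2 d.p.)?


Formula: throughput = requests / seconds
throughput = 1248172615 / 86400
throughput = 14446.44 requests/second

14446.44 requests/second


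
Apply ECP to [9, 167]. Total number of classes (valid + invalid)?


Valid range: [9, 167]
Class 1: x < 9 — invalid
Class 2: 9 ≤ x ≤ 167 — valid
Class 3: x > 167 — invalid
Total equivalence classes: 3

3 equivalence classes


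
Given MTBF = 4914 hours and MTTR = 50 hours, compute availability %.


Availability = MTBF / (MTBF + MTTR)
Availability = 4914 / (4914 + 50)
Availability = 4914 / 4964
Availability = 98.9927%

98.9927%


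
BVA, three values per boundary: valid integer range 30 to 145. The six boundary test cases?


Range: [30, 145]
Boundaries: just below min, min, min+1, max-1, max, just above max
Values: [29, 30, 31, 144, 145, 146]

[29, 30, 31, 144, 145, 146]


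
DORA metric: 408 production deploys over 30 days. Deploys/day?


Formula: deployments per day = releases / days
= 408 / 30
= 13.6 deploys/day
(equivalently, 95.2 deploys/week)

13.6 deploys/day


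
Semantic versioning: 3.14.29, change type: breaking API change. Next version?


Current: 3.14.29
Change category: 'breaking API change' → major bump
SemVer rule: major bump → increment MAJOR, reset MINOR and PATCH to 0
New: 4.0.0

4.0.0


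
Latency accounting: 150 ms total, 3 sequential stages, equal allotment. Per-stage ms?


Formula: per_stage = total_budget / stages
per_stage = 150 / 3
per_stage = 50.0 ms

50.0 ms


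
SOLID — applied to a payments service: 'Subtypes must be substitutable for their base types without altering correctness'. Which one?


This describes the Liskov Substitution Principle (LSP)

Liskov Substitution Principle (LSP)


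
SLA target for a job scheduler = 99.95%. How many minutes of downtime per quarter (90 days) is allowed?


Formula: allowed downtime = period * (100 - SLA) / 100
Period (quarter (90 days)) = 129600 minutes
Unavailability fraction = (100 - 99.95) / 100
Allowed downtime = 129600 * (100 - 99.95) / 100
Allowed downtime = 64.8 minutes

64.8 minutes


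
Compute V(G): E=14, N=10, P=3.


Formula: V(G) = E - N + 2P
V(G) = 14 - 10 + 2*3
V(G) = 4 + 6
V(G) = 10

10


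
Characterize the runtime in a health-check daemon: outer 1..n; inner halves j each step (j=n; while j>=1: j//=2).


Reasoning: n times log n
Complexity: O(n log n)

O(n log n)


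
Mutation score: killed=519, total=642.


Mutation score = killed / total * 100
Mutation score = 519 / 642 * 100
Mutation score = 80.84%

80.84%


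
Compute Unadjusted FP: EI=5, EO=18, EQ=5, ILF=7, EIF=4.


UFP = EI*4 + EO*5 + EQ*4 + ILF*10 + EIF*7
UFP = 5*4 + 18*5 + 5*4 + 7*10 + 4*7
UFP = 20 + 90 + 20 + 70 + 28
UFP = 228

228


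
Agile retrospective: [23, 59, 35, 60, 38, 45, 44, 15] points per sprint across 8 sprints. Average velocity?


Formula: Avg velocity = Total points / Number of sprints
Points: [23, 59, 35, 60, 38, 45, 44, 15]
Sum = 23 + 59 + 35 + 60 + 38 + 45 + 44 + 15 = 319
Avg velocity = 319 / 8 = 39.88 points/sprint

39.88 points/sprint


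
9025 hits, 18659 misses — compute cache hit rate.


Formula: hit rate = hits / (hits + misses) * 100
hit rate = 9025 / (9025 + 18659) * 100
hit rate = 9025 / 27684 * 100
hit rate = 32.6%

32.6%


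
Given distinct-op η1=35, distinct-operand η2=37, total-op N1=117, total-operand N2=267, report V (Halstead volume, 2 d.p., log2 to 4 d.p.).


Formula: V = N * log2(η), where N = N1 + N2 and η = η1 + η2
η = 35 + 37 = 72
N = 117 + 267 = 384
log2(72) ≈ 6.1699
V = 384 * 6.1699 = 2369.24

2369.24


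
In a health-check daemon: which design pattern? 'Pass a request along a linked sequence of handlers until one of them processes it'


This matches the Chain of Responsibility pattern

Chain of Responsibility


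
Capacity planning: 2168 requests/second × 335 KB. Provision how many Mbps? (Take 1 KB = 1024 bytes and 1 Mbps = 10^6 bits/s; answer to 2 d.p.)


Formula: Mbps = payload_bytes * RPS * 8 / 1e6
Payload per request = 335 KB = 335 * 1024 = 343040 bytes
Total bytes/sec = 343040 * 2168 = 743710720
Total bits/sec = 743710720 * 8 = 5949685760
Mbps = 5949685760 / 1e6 = 5949.69

5949.69 Mbps


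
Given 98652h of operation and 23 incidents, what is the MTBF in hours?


Formula: MTBF = Total operating time / Number of failures
MTBF = 98652 / 23
MTBF = 4289.22 hours

4289.22 hours


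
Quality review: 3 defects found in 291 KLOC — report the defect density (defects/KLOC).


Defect density = defects / KLOC
Defect density = 3 / 291
Defect density = 0.01 defects/KLOC

0.01 defects/KLOC


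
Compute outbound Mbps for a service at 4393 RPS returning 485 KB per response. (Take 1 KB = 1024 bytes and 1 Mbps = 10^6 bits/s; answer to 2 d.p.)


Formula: Mbps = payload_bytes * RPS * 8 / 1e6
Payload per request = 485 KB = 485 * 1024 = 496640 bytes
Total bytes/sec = 496640 * 4393 = 2181739520
Total bits/sec = 2181739520 * 8 = 17453916160
Mbps = 17453916160 / 1e6 = 17453.92

17453.92 Mbps


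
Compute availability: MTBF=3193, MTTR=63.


Availability = MTBF / (MTBF + MTTR)
Availability = 3193 / (3193 + 63)
Availability = 3193 / 3256
Availability = 98.0651%

98.0651%


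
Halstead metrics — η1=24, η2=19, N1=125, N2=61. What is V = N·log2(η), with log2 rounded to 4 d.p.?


Formula: V = N * log2(η), where N = N1 + N2 and η = η1 + η2
η = 24 + 19 = 43
N = 125 + 61 = 186
log2(43) ≈ 5.4263
V = 186 * 5.4263 = 1009.29

1009.29


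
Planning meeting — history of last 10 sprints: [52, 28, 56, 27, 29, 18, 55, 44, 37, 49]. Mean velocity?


Formula: Avg velocity = Total points / Number of sprints
Points: [52, 28, 56, 27, 29, 18, 55, 44, 37, 49]
Sum = 52 + 28 + 56 + 27 + 29 + 18 + 55 + 44 + 37 + 49 = 395
Avg velocity = 395 / 10 = 39.5 points/sprint

39.5 points/sprint


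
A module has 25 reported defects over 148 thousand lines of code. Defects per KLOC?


Defect density = defects / KLOC
Defect density = 25 / 148
Defect density = 0.169 defects/KLOC

0.169 defects/KLOC


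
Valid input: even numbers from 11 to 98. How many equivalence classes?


Constraint: even integers in [11, 98]
Class 1: x < 11 — out-of-range invalid
Class 2: x in [11,98] but odd — wrong type invalid
Class 3: x in [11,98] and even — valid
Class 4: x > 98 — out-of-range invalid
Total equivalence classes: 4

4 equivalence classes


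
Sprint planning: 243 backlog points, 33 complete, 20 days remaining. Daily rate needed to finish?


Formula: Required rate = Remaining points / Days left
Remaining = 243 - 33 = 210 points
Required rate = 210 / 20 = 10.5 points/day

10.5 points/day


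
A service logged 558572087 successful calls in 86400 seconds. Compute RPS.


Formula: throughput = requests / seconds
throughput = 558572087 / 86400
throughput = 6464.95 requests/second

6464.95 requests/second


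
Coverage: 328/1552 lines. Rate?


Coverage = covered / total * 100
Coverage = 328 / 1552 * 100
Coverage = 21.13%

21.13%


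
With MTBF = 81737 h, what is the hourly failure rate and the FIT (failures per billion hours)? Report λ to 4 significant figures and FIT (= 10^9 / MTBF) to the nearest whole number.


Formula: λ = 1 / MTBF; FIT = λ × 1e9 = 1e9 / MTBF
λ = 1 / 81737 ≈ 1.223e-05 failures/hour
FIT = 1e9 / 81737 ≈ 12234 failures per 1e9 hours (nearest whole number)

λ = 1.223e-05 /h, FIT = 12234


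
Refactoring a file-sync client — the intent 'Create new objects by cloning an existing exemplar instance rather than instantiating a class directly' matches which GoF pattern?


This matches the Prototype pattern

Prototype


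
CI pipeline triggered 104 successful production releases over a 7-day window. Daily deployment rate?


Formula: deployments per day = releases / days
= 104 / 7
= 14.857 deploys/day
(equivalently, 104.0 deploys/week)

14.857 deploys/day


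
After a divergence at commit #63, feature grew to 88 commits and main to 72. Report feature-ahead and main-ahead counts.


Common ancestor: commit #63
feature commits after divergence: 88 - 63 = 25
main commits after divergence: 72 - 63 = 9
feature is 25 commits ahead of main
main is 9 commits ahead of feature

feature ahead: 25, main ahead: 9


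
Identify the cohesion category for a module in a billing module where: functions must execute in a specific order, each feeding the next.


Reasoning: Output of one is input to next
Type: Sequential cohesion

Sequential cohesion


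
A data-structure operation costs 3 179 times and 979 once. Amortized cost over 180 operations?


Formula: Amortized cost = Total cost / Operations
Total cost = (179 * 3) + (1 * 979)
Total cost = 537 + 979 = 1516
Amortized = 1516 / 180 = 8.4222

8.4222


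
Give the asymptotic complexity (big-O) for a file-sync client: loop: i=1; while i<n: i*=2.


Reasoning: i doubles each step so iterations are log2(n)
Complexity: O(log n)

O(log n)


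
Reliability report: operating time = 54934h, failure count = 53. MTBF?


Formula: MTBF = Total operating time / Number of failures
MTBF = 54934 / 53
MTBF = 1036.49 hours

1036.49 hours


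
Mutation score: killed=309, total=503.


Mutation score = killed / total * 100
Mutation score = 309 / 503 * 100
Mutation score = 61.43%

61.43%


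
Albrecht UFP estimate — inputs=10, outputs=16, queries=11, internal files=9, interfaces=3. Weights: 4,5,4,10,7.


UFP = EI*4 + EO*5 + EQ*4 + ILF*10 + EIF*7
UFP = 10*4 + 16*5 + 11*4 + 9*10 + 3*7
UFP = 40 + 80 + 44 + 90 + 21
UFP = 275

275


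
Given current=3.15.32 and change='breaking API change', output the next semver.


Current: 3.15.32
Change category: 'breaking API change' → major bump
SemVer rule: major bump → increment MAJOR, reset MINOR and PATCH to 0
New: 4.0.0

4.0.0


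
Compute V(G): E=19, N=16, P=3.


Formula: V(G) = E - N + 2P
V(G) = 19 - 16 + 2*3
V(G) = 3 + 6
V(G) = 9

9


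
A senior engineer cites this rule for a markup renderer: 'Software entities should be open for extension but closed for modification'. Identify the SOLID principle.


This describes the Open/Closed Principle (OCP)

Open/Closed Principle (OCP)


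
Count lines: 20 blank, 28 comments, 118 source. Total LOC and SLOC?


Total LOC = blank + comment + code
Total LOC = 20 + 28 + 118 = 166
SLOC (source only) = code = 118

Total LOC: 166, SLOC: 118


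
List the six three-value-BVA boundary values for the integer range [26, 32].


Range: [26, 32]
Boundaries: just below min, min, min+1, max-1, max, just above max
Values: [25, 26, 27, 31, 32, 33]

[25, 26, 27, 31, 32, 33]


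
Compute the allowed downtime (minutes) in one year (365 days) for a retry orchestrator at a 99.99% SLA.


Formula: allowed downtime = period * (100 - SLA) / 100
Period (year (365 days)) = 525600 minutes
Unavailability fraction = (100 - 99.99) / 100
Allowed downtime = 525600 * (100 - 99.99) / 100
Allowed downtime = 52.56 minutes

52.56 minutes


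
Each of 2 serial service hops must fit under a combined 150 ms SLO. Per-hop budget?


Formula: per_stage = total_budget / stages
per_stage = 150 / 2
per_stage = 75.0 ms

75.0 ms


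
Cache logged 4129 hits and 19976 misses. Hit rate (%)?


Formula: hit rate = hits / (hits + misses) * 100
hit rate = 4129 / (4129 + 19976) * 100
hit rate = 4129 / 24105 * 100
hit rate = 17.13%

17.13%


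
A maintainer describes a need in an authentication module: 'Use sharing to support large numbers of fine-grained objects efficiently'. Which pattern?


This matches the Flyweight pattern

Flyweight


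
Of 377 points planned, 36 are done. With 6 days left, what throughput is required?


Formula: Required rate = Remaining points / Days left
Remaining = 377 - 36 = 341 points
Required rate = 341 / 6 = 56.83 points/day

56.83 points/day


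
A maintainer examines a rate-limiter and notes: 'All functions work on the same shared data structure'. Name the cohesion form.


Reasoning: Functions share data
Type: Communicational cohesion

Communicational cohesion


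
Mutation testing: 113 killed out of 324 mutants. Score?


Mutation score = killed / total * 100
Mutation score = 113 / 324 * 100
Mutation score = 34.88%

34.88%


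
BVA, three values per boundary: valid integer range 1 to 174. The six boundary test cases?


Range: [1, 174]
Boundaries: just below min, min, min+1, max-1, max, just above max
Values: [0, 1, 2, 173, 174, 175]

[0, 1, 2, 173, 174, 175]


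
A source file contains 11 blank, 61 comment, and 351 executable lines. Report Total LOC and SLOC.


Total LOC = blank + comment + code
Total LOC = 11 + 61 + 351 = 423
SLOC (source only) = code = 351

Total LOC: 423, SLOC: 351


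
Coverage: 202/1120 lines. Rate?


Coverage = covered / total * 100
Coverage = 202 / 1120 * 100
Coverage = 18.04%

18.04%


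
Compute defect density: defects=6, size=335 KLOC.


Defect density = defects / KLOC
Defect density = 6 / 335
Defect density = 0.018 defects/KLOC

0.018 defects/KLOC


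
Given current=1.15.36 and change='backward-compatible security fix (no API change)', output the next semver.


Current: 1.15.36
Change category: 'backward-compatible security fix (no API change)' → patch bump
SemVer rule: patch bump → increment PATCH (MAJOR and MINOR unchanged)
New: 1.15.37

1.15.37


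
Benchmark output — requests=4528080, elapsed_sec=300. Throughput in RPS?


Formula: throughput = requests / seconds
throughput = 4528080 / 300
throughput = 15093.6 requests/second

15093.6 requests/second


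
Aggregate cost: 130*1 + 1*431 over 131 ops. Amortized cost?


Formula: Amortized cost = Total cost / Operations
Total cost = (130 * 1) + (1 * 431)
Total cost = 130 + 431 = 561
Amortized = 561 / 131 = 4.2824

4.2824


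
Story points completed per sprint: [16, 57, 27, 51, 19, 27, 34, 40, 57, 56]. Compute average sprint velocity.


Formula: Avg velocity = Total points / Number of sprints
Points: [16, 57, 27, 51, 19, 27, 34, 40, 57, 56]
Sum = 16 + 57 + 27 + 51 + 19 + 27 + 34 + 40 + 57 + 56 = 384
Avg velocity = 384 / 10 = 38.4 points/sprint

38.4 points/sprint


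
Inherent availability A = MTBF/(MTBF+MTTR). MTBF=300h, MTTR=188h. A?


Availability = MTBF / (MTBF + MTTR)
Availability = 300 / (300 + 188)
Availability = 300 / 488
Availability = 61.4754%

61.4754%


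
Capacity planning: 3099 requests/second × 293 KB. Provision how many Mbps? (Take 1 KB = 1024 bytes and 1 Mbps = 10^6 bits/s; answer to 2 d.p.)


Formula: Mbps = payload_bytes * RPS * 8 / 1e6
Payload per request = 293 KB = 293 * 1024 = 300032 bytes
Total bytes/sec = 300032 * 3099 = 929799168
Total bits/sec = 929799168 * 8 = 7438393344
Mbps = 7438393344 / 1e6 = 7438.39

7438.39 Mbps


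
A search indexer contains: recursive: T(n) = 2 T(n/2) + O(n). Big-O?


Reasoning: master theorem case 2 (merge-sort recurrence)
Complexity: O(n log n)

O(n log n)


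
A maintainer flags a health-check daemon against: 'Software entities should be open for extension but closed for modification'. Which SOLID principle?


This describes the Open/Closed Principle (OCP)

Open/Closed Principle (OCP)


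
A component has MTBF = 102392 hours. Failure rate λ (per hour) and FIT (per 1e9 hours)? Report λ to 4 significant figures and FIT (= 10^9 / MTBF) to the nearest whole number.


Formula: λ = 1 / MTBF; FIT = λ × 1e9 = 1e9 / MTBF
λ = 1 / 102392 ≈ 9.766e-06 failures/hour
FIT = 1e9 / 102392 ≈ 9766 failures per 1e9 hours (nearest whole number)

λ = 9.766e-06 /h, FIT = 9766


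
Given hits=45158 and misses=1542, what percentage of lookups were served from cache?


Formula: hit rate = hits / (hits + misses) * 100
hit rate = 45158 / (45158 + 1542) * 100
hit rate = 45158 / 46700 * 100
hit rate = 96.7%

96.7%


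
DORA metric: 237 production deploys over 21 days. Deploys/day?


Formula: deployments per day = releases / days
= 237 / 21
= 11.286 deploys/day
(equivalently, 79.0 deploys/week)

11.286 deploys/day


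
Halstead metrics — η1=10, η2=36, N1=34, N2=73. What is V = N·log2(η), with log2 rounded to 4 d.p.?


Formula: V = N * log2(η), where N = N1 + N2 and η = η1 + η2
η = 10 + 36 = 46
N = 34 + 73 = 107
log2(46) ≈ 5.5236
V = 107 * 5.5236 = 591.03

591.03


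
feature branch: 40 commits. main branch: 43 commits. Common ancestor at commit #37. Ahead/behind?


Common ancestor: commit #37
feature commits after divergence: 40 - 37 = 3
main commits after divergence: 43 - 37 = 6
feature is 3 commits ahead of main
main is 6 commits ahead of feature

feature ahead: 3, main ahead: 6


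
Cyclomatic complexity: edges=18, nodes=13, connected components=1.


Formula: V(G) = E - N + 2P
V(G) = 18 - 13 + 2*1
V(G) = 5 + 2
V(G) = 7

7


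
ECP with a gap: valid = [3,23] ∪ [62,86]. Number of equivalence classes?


Valid ranges: [3,23] and [62,86]
Class 1: x < 3 — invalid
Class 2: 3 ≤ x ≤ 23 — valid
Class 3: 23 < x < 62 — invalid (gap between ranges)
Class 4: 62 ≤ x ≤ 86 — valid
Class 5: x > 86 — invalid
Total equivalence classes: 5

5 equivalence classes


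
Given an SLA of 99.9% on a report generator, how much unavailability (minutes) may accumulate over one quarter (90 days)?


Formula: allowed downtime = period * (100 - SLA) / 100
Period (quarter (90 days)) = 129600 minutes
Unavailability fraction = (100 - 99.9) / 100
Allowed downtime = 129600 * (100 - 99.9) / 100
Allowed downtime = 129.6 minutes

129.6 minutes


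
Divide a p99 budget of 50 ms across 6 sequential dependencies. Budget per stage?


Formula: per_stage = total_budget / stages
per_stage = 50 / 6
per_stage = 8.33 ms

8.33 ms


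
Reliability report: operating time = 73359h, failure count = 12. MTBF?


Formula: MTBF = Total operating time / Number of failures
MTBF = 73359 / 12
MTBF = 6113.25 hours

6113.25 hours


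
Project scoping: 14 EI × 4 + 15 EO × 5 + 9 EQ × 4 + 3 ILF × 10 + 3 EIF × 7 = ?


UFP = EI*4 + EO*5 + EQ*4 + ILF*10 + EIF*7
UFP = 14*4 + 15*5 + 9*4 + 3*10 + 3*7
UFP = 56 + 75 + 36 + 30 + 21
UFP = 218

218


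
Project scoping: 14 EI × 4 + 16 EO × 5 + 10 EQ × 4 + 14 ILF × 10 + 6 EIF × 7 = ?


UFP = EI*4 + EO*5 + EQ*4 + ILF*10 + EIF*7
UFP = 14*4 + 16*5 + 10*4 + 14*10 + 6*7
UFP = 56 + 80 + 40 + 140 + 42
UFP = 358

358


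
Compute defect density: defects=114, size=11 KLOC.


Defect density = defects / KLOC
Defect density = 114 / 11
Defect density = 10.364 defects/KLOC

10.364 defects/KLOC


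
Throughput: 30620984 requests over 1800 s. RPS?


Formula: throughput = requests / seconds
throughput = 30620984 / 1800
throughput = 17011.66 requests/second

17011.66 requests/second


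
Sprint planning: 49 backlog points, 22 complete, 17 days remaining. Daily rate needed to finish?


Formula: Required rate = Remaining points / Days left
Remaining = 49 - 22 = 27 points
Required rate = 27 / 17 = 1.59 points/day

1.59 points/day


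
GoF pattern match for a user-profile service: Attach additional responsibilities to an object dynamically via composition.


This matches the Decorator pattern

Decorator


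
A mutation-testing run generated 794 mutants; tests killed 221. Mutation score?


Mutation score = killed / total * 100
Mutation score = 221 / 794 * 100
Mutation score = 27.83%

27.83%


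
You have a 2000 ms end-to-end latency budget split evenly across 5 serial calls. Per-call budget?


Formula: per_stage = total_budget / stages
per_stage = 2000 / 5
per_stage = 400.0 ms

400.0 ms


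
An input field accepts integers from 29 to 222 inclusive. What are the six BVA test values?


Range: [29, 222]
Boundaries: just below min, min, min+1, max-1, max, just above max
Values: [28, 29, 30, 221, 222, 223]

[28, 29, 30, 221, 222, 223]


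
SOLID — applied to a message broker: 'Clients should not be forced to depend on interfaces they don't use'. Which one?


This describes the Interface Segregation Principle (ISP)

Interface Segregation Principle (ISP)


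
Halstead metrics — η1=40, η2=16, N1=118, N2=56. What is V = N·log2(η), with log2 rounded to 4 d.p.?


Formula: V = N * log2(η), where N = N1 + N2 and η = η1 + η2
η = 40 + 16 = 56
N = 118 + 56 = 174
log2(56) ≈ 5.8074
V = 174 * 5.8074 = 1010.49

1010.49


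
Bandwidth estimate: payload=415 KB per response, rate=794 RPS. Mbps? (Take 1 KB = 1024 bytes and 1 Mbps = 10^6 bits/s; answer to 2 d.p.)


Formula: Mbps = payload_bytes * RPS * 8 / 1e6
Payload per request = 415 KB = 415 * 1024 = 424960 bytes
Total bytes/sec = 424960 * 794 = 337418240
Total bits/sec = 337418240 * 8 = 2699345920
Mbps = 2699345920 / 1e6 = 2699.35

2699.35 Mbps


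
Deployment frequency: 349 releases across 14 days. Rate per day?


Formula: deployments per day = releases / days
= 349 / 14
= 24.929 deploys/day
(equivalently, 174.5 deploys/week)

24.929 deploys/day


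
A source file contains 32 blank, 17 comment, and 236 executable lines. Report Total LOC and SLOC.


Total LOC = blank + comment + code
Total LOC = 32 + 17 + 236 = 285
SLOC (source only) = code = 236

Total LOC: 285, SLOC: 236


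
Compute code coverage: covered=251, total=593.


Coverage = covered / total * 100
Coverage = 251 / 593 * 100
Coverage = 42.33%

42.33%


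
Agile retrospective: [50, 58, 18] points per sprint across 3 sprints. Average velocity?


Formula: Avg velocity = Total points / Number of sprints
Points: [50, 58, 18]
Sum = 50 + 58 + 18 = 126
Avg velocity = 126 / 3 = 42.0 points/sprint

42.0 points/sprint


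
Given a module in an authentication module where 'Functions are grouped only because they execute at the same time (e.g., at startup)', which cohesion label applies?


Reasoning: Related by timing only
Type: Temporal cohesion

Temporal cohesion


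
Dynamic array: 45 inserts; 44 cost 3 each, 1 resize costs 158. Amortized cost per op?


Formula: Amortized cost = Total cost / Operations
Total cost = (44 * 3) + (1 * 158)
Total cost = 132 + 158 = 290
Amortized = 290 / 45 = 6.4444

6.4444


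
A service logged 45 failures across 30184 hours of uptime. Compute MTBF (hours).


Formula: MTBF = Total operating time / Number of failures
MTBF = 30184 / 45
MTBF = 670.76 hours

670.76 hours


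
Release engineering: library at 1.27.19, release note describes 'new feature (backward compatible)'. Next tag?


Current: 1.27.19
Change category: 'new feature (backward compatible)' → minor bump
SemVer rule: minor bump → increment MINOR, reset PATCH to 0 (MAJOR unchanged)
New: 1.28.0

1.28.0


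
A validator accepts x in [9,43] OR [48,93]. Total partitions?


Valid ranges: [9,43] and [48,93]
Class 1: x < 9 — invalid
Class 2: 9 ≤ x ≤ 43 — valid
Class 3: 43 < x < 48 — invalid (gap between ranges)
Class 4: 48 ≤ x ≤ 93 — valid
Class 5: x > 93 — invalid
Total equivalence classes: 5

5 equivalence classes


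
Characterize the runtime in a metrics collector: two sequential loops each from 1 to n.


Reasoning: sequential dominates: O(n) + O(n) = O(n)
Complexity: O(n)

O(n)


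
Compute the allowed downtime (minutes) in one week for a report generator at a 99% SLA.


Formula: allowed downtime = period * (100 - SLA) / 100
Period (week) = 10080 minutes
Unavailability fraction = (100 - 99.0) / 100
Allowed downtime = 10080 * (100 - 99.0) / 100
Allowed downtime = 100.8 minutes

100.8 minutes


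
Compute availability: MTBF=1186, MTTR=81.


Availability = MTBF / (MTBF + MTTR)
Availability = 1186 / (1186 + 81)
Availability = 1186 / 1267
Availability = 93.6069%

93.6069%


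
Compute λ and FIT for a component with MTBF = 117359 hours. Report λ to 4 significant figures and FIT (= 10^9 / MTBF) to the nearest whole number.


Formula: λ = 1 / MTBF; FIT = λ × 1e9 = 1e9 / MTBF
λ = 1 / 117359 ≈ 8.521e-06 failures/hour
FIT = 1e9 / 117359 ≈ 8521 failures per 1e9 hours (nearest whole number)

λ = 8.521e-06 /h, FIT = 8521


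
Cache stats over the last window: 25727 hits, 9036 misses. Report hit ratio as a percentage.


Formula: hit rate = hits / (hits + misses) * 100
hit rate = 25727 / (25727 + 9036) * 100
hit rate = 25727 / 34763 * 100
hit rate = 74.01%

74.01%


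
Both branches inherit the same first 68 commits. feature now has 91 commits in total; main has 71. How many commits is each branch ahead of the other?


Common ancestor: commit #68
feature commits after divergence: 91 - 68 = 23
main commits after divergence: 71 - 68 = 3
feature is 23 commits ahead of main
main is 3 commits ahead of feature

feature ahead: 23, main ahead: 3


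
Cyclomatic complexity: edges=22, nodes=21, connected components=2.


Formula: V(G) = E - N + 2P
V(G) = 22 - 21 + 2*2
V(G) = 1 + 4
V(G) = 5

5


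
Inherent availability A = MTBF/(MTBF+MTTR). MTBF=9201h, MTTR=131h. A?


Availability = MTBF / (MTBF + MTTR)
Availability = 9201 / (9201 + 131)
Availability = 9201 / 9332
Availability = 98.5962%

98.5962%


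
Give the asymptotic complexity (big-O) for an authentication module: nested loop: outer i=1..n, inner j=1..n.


Reasoning: n iterations times n iterations
Complexity: O(n^2)

O(n^2)


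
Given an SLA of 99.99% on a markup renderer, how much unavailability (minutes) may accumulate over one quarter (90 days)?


Formula: allowed downtime = period * (100 - SLA) / 100
Period (quarter (90 days)) = 129600 minutes
Unavailability fraction = (100 - 99.99) / 100
Allowed downtime = 129600 * (100 - 99.99) / 100
Allowed downtime = 12.96 minutes

12.96 minutes


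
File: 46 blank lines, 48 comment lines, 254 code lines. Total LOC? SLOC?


Total LOC = blank + comment + code
Total LOC = 46 + 48 + 254 = 348
SLOC (source only) = code = 254

Total LOC: 348, SLOC: 254


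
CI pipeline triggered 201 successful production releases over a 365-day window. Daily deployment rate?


Formula: deployments per day = releases / days
= 201 / 365
= 0.551 deploys/day
(equivalently, 3.85 deploys/week)

0.551 deploys/day


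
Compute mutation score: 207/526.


Mutation score = killed / total * 100
Mutation score = 207 / 526 * 100
Mutation score = 39.35%

39.35%


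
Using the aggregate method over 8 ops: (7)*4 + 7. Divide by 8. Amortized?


Formula: Amortized cost = Total cost / Operations
Total cost = (7 * 4) + (1 * 7)
Total cost = 28 + 7 = 35
Amortized = 35 / 8 = 4.375

4.375


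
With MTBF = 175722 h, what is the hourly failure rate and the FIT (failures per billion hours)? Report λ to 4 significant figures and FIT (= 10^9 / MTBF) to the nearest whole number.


Formula: λ = 1 / MTBF; FIT = λ × 1e9 = 1e9 / MTBF
λ = 1 / 175722 ≈ 5.691e-06 failures/hour
FIT = 1e9 / 175722 ≈ 5691 failures per 1e9 hours (nearest whole number)

λ = 5.691e-06 /h, FIT = 5691


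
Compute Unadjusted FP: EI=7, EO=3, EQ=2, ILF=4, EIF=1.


UFP = EI*4 + EO*5 + EQ*4 + ILF*10 + EIF*7
UFP = 7*4 + 3*5 + 2*4 + 4*10 + 1*7
UFP = 28 + 15 + 8 + 40 + 7
UFP = 98

98


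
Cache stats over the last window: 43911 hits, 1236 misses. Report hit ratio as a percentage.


Formula: hit rate = hits / (hits + misses) * 100
hit rate = 43911 / (43911 + 1236) * 100
hit rate = 43911 / 45147 * 100
hit rate = 97.26%

97.26%


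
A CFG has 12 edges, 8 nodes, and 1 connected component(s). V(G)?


Formula: V(G) = E - N + 2P
V(G) = 12 - 8 + 2*1
V(G) = 4 + 2
V(G) = 6

6


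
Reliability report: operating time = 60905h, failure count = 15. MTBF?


Formula: MTBF = Total operating time / Number of failures
MTBF = 60905 / 15
MTBF = 4060.33 hours

4060.33 hours


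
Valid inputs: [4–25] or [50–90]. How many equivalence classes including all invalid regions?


Valid ranges: [4,25] and [50,90]
Class 1: x < 4 — invalid
Class 2: 4 ≤ x ≤ 25 — valid
Class 3: 25 < x < 50 — invalid (gap between ranges)
Class 4: 50 ≤ x ≤ 90 — valid
Class 5: x > 90 — invalid
Total equivalence classes: 5

5 equivalence classes


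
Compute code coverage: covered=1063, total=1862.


Coverage = covered / total * 100
Coverage = 1063 / 1862 * 100
Coverage = 57.09%

57.09%


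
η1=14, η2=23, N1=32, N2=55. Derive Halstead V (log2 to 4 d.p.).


Formula: V = N * log2(η), where N = N1 + N2 and η = η1 + η2
η = 14 + 23 = 37
N = 32 + 55 = 87
log2(37) ≈ 5.2095
V = 87 * 5.2095 = 453.23

453.23


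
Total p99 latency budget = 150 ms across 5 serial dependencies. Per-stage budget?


Formula: per_stage = total_budget / stages
per_stage = 150 / 5
per_stage = 30.0 ms

30.0 ms


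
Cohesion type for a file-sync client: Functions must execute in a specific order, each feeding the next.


Reasoning: Output of one is input to next
Type: Sequential cohesion

Sequential cohesion


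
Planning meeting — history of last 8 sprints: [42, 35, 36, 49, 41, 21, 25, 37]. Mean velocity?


Formula: Avg velocity = Total points / Number of sprints
Points: [42, 35, 36, 49, 41, 21, 25, 37]
Sum = 42 + 35 + 36 + 49 + 41 + 21 + 25 + 37 = 286
Avg velocity = 286 / 8 = 35.75 points/sprint

35.75 points/sprint


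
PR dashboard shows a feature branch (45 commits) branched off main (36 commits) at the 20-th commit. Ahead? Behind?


Common ancestor: commit #20
feature commits after divergence: 45 - 20 = 25
main commits after divergence: 36 - 20 = 16
feature is 25 commits ahead of main
main is 16 commits ahead of feature

feature ahead: 25, main ahead: 16


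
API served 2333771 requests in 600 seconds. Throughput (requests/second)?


Formula: throughput = requests / seconds
throughput = 2333771 / 600
throughput = 3889.62 requests/second

3889.62 requests/second


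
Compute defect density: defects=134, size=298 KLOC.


Defect density = defects / KLOC
Defect density = 134 / 298
Defect density = 0.45 defects/KLOC

0.45 defects/KLOC


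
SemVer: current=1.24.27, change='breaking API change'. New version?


Current: 1.24.27
Change category: 'breaking API change' → major bump
SemVer rule: major bump → increment MAJOR, reset MINOR and PATCH to 0
New: 2.0.0

2.0.0


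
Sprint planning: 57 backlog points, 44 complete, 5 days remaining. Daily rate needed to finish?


Formula: Required rate = Remaining points / Days left
Remaining = 57 - 44 = 13 points
Required rate = 13 / 5 = 2.6 points/day

2.6 points/day


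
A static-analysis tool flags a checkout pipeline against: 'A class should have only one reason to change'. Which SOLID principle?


This describes the Single Responsibility Principle (SRP)

Single Responsibility Principle (SRP)


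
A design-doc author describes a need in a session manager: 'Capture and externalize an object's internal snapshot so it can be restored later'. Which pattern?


This matches the Memento pattern

Memento


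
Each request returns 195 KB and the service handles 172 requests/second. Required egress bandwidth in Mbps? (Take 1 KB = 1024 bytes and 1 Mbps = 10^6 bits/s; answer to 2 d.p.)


Formula: Mbps = payload_bytes * RPS * 8 / 1e6
Payload per request = 195 KB = 195 * 1024 = 199680 bytes
Total bytes/sec = 199680 * 172 = 34344960
Total bits/sec = 34344960 * 8 = 274759680
Mbps = 274759680 / 1e6 = 274.76

274.76 Mbps


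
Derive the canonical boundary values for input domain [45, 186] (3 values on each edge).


Range: [45, 186]
Boundaries: just below min, min, min+1, max-1, max, just above max
Values: [44, 45, 46, 185, 186, 187]

[44, 45, 46, 185, 186, 187]


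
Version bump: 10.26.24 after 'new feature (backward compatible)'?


Current: 10.26.24
Change category: 'new feature (backward compatible)' → minor bump
SemVer rule: minor bump → increment MINOR, reset PATCH to 0 (MAJOR unchanged)
New: 10.27.0

10.27.0


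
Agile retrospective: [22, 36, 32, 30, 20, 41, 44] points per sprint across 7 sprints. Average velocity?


Formula: Avg velocity = Total points / Number of sprints
Points: [22, 36, 32, 30, 20, 41, 44]
Sum = 22 + 36 + 32 + 30 + 20 + 41 + 44 = 225
Avg velocity = 225 / 7 = 32.14 points/sprint

32.14 points/sprint


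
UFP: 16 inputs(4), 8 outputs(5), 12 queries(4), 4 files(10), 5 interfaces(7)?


UFP = EI*4 + EO*5 + EQ*4 + ILF*10 + EIF*7
UFP = 16*4 + 8*5 + 12*4 + 4*10 + 5*7
UFP = 64 + 40 + 48 + 40 + 35
UFP = 227

227


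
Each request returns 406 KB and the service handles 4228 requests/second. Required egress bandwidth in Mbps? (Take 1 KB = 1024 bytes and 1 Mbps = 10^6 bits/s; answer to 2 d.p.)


Formula: Mbps = payload_bytes * RPS * 8 / 1e6
Payload per request = 406 KB = 406 * 1024 = 415744 bytes
Total bytes/sec = 415744 * 4228 = 1757765632
Total bits/sec = 1757765632 * 8 = 14062125056
Mbps = 14062125056 / 1e6 = 14062.13

14062.13 Mbps


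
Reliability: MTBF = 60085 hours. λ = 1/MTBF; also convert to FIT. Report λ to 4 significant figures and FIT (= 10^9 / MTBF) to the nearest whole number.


Formula: λ = 1 / MTBF; FIT = λ × 1e9 = 1e9 / MTBF
λ = 1 / 60085 ≈ 1.664e-05 failures/hour
FIT = 1e9 / 60085 ≈ 16643 failures per 1e9 hours (nearest whole number)

λ = 1.664e-05 /h, FIT = 16643


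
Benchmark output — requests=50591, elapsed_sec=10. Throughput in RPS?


Formula: throughput = requests / seconds
throughput = 50591 / 10
throughput = 5059.1 requests/second

5059.1 requests/second


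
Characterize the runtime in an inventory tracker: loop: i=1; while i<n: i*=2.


Reasoning: i doubles each step so iterations are log2(n)
Complexity: O(log n)

O(log n)


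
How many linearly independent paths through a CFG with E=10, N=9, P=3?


Formula: V(G) = E - N + 2P
V(G) = 10 - 9 + 2*3
V(G) = 1 + 6
V(G) = 7

7


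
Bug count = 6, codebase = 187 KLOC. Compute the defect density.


Defect density = defects / KLOC
Defect density = 6 / 187
Defect density = 0.032 defects/KLOC

0.032 defects/KLOC


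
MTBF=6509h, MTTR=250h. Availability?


Availability = MTBF / (MTBF + MTTR)
Availability = 6509 / (6509 + 250)
Availability = 6509 / 6759
Availability = 96.3012%

96.3012%


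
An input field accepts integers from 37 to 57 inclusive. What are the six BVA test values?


Range: [37, 57]
Boundaries: just below min, min, min+1, max-1, max, just above max
Values: [36, 37, 38, 56, 57, 58]

[36, 37, 38, 56, 57, 58]


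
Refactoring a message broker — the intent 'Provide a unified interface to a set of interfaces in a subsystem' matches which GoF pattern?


This matches the Facade pattern

Facade


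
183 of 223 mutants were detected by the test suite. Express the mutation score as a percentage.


Mutation score = killed / total * 100
Mutation score = 183 / 223 * 100
Mutation score = 82.06%

82.06%


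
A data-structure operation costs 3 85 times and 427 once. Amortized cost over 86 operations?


Formula: Amortized cost = Total cost / Operations
Total cost = (85 * 3) + (1 * 427)
Total cost = 255 + 427 = 682
Amortized = 682 / 86 = 7.9302

7.9302


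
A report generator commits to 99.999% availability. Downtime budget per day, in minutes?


Formula: allowed downtime = period * (100 - SLA) / 100
Period (day) = 1440 minutes
Unavailability fraction = (100 - 99.999) / 100
Allowed downtime = 1440 * (100 - 99.999) / 100
Allowed downtime = 0.0144 minutes

0.0144 minutes


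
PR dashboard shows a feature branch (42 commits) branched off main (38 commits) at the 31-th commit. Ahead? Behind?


Common ancestor: commit #31
feature commits after divergence: 42 - 31 = 11
main commits after divergence: 38 - 31 = 7
feature is 11 commits ahead of main
main is 7 commits ahead of feature

feature ahead: 11, main ahead: 7


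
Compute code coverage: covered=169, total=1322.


Coverage = covered / total * 100
Coverage = 169 / 1322 * 100
Coverage = 12.78%

12.78%


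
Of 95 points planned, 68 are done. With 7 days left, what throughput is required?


Formula: Required rate = Remaining points / Days left
Remaining = 95 - 68 = 27 points
Required rate = 27 / 7 = 3.86 points/day

3.86 points/day


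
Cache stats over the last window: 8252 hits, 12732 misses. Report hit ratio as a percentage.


Formula: hit rate = hits / (hits + misses) * 100
hit rate = 8252 / (8252 + 12732) * 100
hit rate = 8252 / 20984 * 100
hit rate = 39.33%

39.33%


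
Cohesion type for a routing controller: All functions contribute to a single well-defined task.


Reasoning: Best: single purpose
Type: Functional cohesion

Functional cohesion


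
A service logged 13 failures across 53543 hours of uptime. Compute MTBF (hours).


Formula: MTBF = Total operating time / Number of failures
MTBF = 53543 / 13
MTBF = 4118.69 hours

4118.69 hours
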